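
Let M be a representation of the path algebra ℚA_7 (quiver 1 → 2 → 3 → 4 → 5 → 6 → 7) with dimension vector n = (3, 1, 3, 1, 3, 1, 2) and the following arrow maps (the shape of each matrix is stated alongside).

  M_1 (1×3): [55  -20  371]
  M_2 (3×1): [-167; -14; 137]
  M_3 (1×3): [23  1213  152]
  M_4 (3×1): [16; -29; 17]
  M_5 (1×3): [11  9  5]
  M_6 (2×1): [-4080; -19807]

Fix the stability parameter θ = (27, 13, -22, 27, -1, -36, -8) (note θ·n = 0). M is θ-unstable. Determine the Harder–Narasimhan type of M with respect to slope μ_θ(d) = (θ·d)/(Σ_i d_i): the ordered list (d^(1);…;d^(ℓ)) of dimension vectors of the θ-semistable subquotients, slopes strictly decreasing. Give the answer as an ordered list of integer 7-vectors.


Via rank(M_{q-1}∘⋯∘M_p): M ≅ I[1,1]^2, I[1,5], I[3,3]^2, I[5,5], I[5,7], I[7,7].
μ_θ-semistable layers: μ^(1)=27; μ^(2)=13; μ^(3)=6; μ^(4)=-1; μ^(5)=-8; μ^(6)=-37/2; μ^(7)=-22

((2, 0, 0, 0, 0, 0, 0); (0, 0, 0, 1, 1, 0, 0); (1, 1, 1, 0, 0, 0, 0); (0, 0, 0, 0, 1, 0, 0); (0, 0, 0, 0, 0, 0, 2); (0, 0, 0, 0, 1, 1, 0); (0, 0, 2, 0, 0, 0, 0))


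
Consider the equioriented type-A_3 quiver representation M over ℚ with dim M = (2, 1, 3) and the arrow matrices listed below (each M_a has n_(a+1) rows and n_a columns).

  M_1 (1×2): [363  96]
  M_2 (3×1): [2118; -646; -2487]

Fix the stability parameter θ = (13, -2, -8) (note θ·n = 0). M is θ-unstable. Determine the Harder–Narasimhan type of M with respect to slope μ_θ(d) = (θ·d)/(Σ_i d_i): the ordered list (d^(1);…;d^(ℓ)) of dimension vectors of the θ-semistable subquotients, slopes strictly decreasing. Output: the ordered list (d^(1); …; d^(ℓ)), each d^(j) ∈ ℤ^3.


Barcode: M ≅ I[1,1], I[1,3], I[3,3]^2. HN layers by μ_θ (3 steps, strictly decreasing):
  μ^(1)=13; μ^(2)=1; μ^(3)=-8

((1, 0, 0); (1, 1, 1); (0, 0, 2))


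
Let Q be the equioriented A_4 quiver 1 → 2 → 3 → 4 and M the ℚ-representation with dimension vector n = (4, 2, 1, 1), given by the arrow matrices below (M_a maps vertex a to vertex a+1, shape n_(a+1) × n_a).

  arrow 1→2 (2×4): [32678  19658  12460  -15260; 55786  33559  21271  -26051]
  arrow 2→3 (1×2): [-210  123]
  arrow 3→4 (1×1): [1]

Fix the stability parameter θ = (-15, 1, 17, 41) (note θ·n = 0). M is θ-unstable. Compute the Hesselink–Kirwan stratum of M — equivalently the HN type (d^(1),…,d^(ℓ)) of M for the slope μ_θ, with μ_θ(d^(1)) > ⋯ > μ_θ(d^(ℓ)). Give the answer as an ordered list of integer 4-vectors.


Via rank(M_{q-1}∘⋯∘M_p): M ≅ I[1,1]^2, I[1,2], I[1,4].
μ_θ-semistable layers: μ^(1)=41; μ^(2)=17; μ^(3)=1; μ^(4)=-15

((0, 0, 0, 1); (0, 0, 1, 0); (0, 2, 0, 0); (4, 0, 0, 0))


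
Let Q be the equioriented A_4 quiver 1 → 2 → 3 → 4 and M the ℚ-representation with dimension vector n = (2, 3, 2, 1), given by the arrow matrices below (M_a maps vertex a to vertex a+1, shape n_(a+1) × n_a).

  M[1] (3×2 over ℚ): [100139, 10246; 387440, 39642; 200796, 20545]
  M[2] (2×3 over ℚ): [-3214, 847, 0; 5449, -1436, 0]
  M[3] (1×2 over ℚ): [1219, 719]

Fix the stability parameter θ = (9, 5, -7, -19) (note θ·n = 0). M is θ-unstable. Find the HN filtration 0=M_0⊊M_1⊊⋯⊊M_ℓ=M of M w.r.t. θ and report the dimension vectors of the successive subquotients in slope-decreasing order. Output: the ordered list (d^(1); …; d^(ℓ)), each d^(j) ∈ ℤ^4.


Barcode: M ≅ I[1,3], I[1,4], I[2,2]. HN layers by μ_θ (3 steps, strictly decreasing):
  μ^(1)=5; μ^(2)=7/3; μ^(3)=-3

((0, 1, 0, 0); (1, 1, 1, 0); (1, 1, 1, 1))


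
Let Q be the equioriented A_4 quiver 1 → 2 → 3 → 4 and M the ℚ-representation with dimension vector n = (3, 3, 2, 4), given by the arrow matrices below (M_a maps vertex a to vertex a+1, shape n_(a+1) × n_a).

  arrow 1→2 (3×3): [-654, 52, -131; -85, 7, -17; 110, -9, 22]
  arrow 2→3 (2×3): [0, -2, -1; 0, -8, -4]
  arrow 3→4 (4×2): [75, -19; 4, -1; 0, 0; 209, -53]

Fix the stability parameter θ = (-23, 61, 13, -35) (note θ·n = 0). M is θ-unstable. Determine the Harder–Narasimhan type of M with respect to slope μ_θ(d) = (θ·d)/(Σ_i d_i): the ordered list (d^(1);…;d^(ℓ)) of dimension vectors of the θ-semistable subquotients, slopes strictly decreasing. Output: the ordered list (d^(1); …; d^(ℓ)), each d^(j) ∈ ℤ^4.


Barcode: M ≅ I[1,2]^2, I[1,4], I[3,4], I[4,4]^2. HN layers by μ_θ (5 steps, strictly decreasing):
  μ^(1)=61; μ^(2)=13; μ^(3)=-11; μ^(4)=-23; μ^(5)=-35

((0, 2, 0, 0); (0, 1, 1, 1); (0, 0, 1, 1); (3, 0, 0, 0); (0, 0, 0, 2))


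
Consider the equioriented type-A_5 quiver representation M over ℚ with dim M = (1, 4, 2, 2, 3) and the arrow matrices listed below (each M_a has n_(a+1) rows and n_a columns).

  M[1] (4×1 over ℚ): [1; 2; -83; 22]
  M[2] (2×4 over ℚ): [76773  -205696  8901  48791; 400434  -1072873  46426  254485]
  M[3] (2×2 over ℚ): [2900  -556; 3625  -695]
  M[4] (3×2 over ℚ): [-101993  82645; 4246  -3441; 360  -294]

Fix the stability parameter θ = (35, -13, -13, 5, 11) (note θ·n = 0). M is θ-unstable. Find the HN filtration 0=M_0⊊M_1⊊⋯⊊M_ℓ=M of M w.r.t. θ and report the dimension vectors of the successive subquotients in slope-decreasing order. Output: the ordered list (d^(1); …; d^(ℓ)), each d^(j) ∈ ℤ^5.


Interval decomposition of M: I[1,2], I[2,2], I[2,3], I[2,5], I[4,5], I[5,5].
HN type (ℓ=3): μ^(1)=11; μ^(2)=5; μ^(3)=-13

((1, 1, 0, 0, 3); (0, 0, 0, 2, 0); (0, 3, 2, 0, 0))


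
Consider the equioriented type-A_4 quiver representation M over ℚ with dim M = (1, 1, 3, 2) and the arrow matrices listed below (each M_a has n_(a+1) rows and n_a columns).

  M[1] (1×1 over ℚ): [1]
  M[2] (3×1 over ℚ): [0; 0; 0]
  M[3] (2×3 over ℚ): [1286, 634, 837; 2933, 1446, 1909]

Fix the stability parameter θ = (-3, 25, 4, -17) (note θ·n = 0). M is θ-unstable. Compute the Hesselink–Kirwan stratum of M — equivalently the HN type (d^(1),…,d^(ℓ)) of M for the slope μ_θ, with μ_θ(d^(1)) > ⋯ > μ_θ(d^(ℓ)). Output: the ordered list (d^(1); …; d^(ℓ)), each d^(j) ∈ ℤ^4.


Barcode: M ≅ I[1,2], I[3,3], I[3,4]^2. HN layers by μ_θ (4 steps, strictly decreasing):
  μ^(1)=25; μ^(2)=4; μ^(3)=-3; μ^(4)=-13/2

((0, 1, 0, 0); (0, 0, 1, 0); (1, 0, 0, 0); (0, 0, 2, 2))


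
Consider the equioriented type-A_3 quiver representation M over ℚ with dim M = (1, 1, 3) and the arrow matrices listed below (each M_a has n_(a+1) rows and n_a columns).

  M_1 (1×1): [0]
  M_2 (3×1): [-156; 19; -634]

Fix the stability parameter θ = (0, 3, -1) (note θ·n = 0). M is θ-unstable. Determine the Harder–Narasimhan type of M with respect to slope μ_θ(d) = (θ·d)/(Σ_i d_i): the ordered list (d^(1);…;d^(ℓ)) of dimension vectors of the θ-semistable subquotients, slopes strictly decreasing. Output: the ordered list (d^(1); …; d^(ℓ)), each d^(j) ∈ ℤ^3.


Via rank(M_{q-1}∘⋯∘M_p): M ≅ I[1,1], I[2,3], I[3,3]^2.
μ_θ-semistable layers: μ^(1)=1; μ^(2)=0; μ^(3)=-1

((0, 1, 1); (1, 0, 0); (0, 0, 2))


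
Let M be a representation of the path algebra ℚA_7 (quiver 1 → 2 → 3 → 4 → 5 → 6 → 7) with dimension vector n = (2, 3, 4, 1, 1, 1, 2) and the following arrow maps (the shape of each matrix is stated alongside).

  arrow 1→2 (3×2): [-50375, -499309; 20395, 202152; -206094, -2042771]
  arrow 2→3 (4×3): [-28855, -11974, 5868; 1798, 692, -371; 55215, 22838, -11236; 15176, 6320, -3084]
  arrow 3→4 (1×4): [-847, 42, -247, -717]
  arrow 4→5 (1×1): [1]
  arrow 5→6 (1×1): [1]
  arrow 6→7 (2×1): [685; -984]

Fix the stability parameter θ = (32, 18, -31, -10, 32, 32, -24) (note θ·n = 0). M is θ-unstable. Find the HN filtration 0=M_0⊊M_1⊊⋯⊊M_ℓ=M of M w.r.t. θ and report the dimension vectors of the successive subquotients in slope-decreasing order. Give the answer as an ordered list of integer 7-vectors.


Via rank(M_{q-1}∘⋯∘M_p): M ≅ I[1,3], I[1,7], I[2,2], I[3,3]^2, I[7,7].
μ_θ-semistable layers: μ^(1)=18; μ^(2)=40/3; μ^(3)=19/3; μ^(4)=9/4; μ^(5)=-24; μ^(6)=-31

((0, 1, 0, 0, 0, 0, 0); (0, 0, 0, 0, 1, 1, 1); (1, 1, 1, 0, 0, 0, 0); (1, 1, 1, 1, 0, 0, 0); (0, 0, 0, 0, 0, 0, 1); (0, 0, 2, 0, 0, 0, 0))


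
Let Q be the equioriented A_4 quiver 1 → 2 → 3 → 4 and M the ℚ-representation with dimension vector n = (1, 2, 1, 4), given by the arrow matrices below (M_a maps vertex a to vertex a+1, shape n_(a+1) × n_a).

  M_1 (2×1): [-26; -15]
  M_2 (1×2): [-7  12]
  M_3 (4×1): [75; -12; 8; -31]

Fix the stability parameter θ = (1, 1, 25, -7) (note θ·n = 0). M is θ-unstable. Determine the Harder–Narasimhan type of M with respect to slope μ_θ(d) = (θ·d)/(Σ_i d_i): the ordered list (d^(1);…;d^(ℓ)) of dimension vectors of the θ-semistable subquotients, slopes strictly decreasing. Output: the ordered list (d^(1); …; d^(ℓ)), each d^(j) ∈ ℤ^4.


Via rank(M_{q-1}∘⋯∘M_p): M ≅ I[1,4], I[2,2], I[4,4]^3.
μ_θ-semistable layers: μ^(1)=9; μ^(2)=1; μ^(3)=-7

((0, 0, 1, 1); (1, 2, 0, 0); (0, 0, 0, 3))


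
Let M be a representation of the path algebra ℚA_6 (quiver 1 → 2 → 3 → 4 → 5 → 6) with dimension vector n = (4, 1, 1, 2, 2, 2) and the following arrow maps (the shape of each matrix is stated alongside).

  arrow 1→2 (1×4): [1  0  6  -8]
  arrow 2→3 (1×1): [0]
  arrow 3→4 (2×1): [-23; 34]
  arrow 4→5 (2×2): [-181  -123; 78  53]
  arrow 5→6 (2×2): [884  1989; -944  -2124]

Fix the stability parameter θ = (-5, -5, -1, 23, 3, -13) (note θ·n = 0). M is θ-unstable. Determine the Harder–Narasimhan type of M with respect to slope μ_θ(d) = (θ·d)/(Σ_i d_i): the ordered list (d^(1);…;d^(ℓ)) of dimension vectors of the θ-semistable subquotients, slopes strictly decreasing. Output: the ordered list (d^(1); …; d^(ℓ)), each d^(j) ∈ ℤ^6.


Barcode: M ≅ I[1,1]^3, I[1,2], I[3,6], I[4,5], I[6,6]. HN layers by μ_θ (5 steps, strictly decreasing):
  μ^(1)=13; μ^(2)=13/3; μ^(3)=-1; μ^(4)=-5; μ^(5)=-13

((0, 0, 0, 1, 1, 0); (0, 0, 0, 1, 1, 1); (0, 0, 1, 0, 0, 0); (4, 1, 0, 0, 0, 0); (0, 0, 0, 0, 0, 1))


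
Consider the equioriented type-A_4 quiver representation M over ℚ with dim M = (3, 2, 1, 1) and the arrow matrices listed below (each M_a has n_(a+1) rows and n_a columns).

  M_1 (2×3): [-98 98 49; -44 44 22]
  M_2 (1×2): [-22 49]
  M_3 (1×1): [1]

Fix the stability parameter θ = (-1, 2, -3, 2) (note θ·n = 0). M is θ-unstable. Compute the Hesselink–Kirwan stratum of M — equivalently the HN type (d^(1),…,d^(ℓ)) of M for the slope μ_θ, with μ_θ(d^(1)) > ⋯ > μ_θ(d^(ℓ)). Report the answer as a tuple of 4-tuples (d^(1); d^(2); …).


Via rank(M_{q-1}∘⋯∘M_p): M ≅ I[1,1]^2, I[1,2], I[2,4].
μ_θ-semistable layers: μ^(1)=2; μ^(2)=-1/2; μ^(3)=-1

((0, 1, 0, 1); (0, 1, 1, 0); (3, 0, 0, 0))


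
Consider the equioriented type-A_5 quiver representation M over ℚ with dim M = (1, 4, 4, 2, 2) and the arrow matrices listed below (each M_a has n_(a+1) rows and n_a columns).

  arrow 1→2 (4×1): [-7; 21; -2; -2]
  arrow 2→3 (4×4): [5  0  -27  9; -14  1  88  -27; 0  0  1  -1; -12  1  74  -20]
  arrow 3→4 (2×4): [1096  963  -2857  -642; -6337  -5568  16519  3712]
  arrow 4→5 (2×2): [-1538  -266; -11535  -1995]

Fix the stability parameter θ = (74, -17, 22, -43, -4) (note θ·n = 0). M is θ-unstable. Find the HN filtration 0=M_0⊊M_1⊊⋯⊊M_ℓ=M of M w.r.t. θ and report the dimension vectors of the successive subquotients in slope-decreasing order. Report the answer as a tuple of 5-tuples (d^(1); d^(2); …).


Interval decomposition of M: I[1,4], I[2,3]^2, I[2,5], I[5,5].
HN type (ℓ=5): μ^(1)=22; μ^(2)=9; μ^(3)=-4; μ^(4)=-21/2; μ^(5)=-17

((0, 0, 2, 0, 0); (1, 1, 1, 1, 0); (0, 0, 0, 0, 2); (0, 0, 1, 1, 0); (0, 3, 0, 0, 0))


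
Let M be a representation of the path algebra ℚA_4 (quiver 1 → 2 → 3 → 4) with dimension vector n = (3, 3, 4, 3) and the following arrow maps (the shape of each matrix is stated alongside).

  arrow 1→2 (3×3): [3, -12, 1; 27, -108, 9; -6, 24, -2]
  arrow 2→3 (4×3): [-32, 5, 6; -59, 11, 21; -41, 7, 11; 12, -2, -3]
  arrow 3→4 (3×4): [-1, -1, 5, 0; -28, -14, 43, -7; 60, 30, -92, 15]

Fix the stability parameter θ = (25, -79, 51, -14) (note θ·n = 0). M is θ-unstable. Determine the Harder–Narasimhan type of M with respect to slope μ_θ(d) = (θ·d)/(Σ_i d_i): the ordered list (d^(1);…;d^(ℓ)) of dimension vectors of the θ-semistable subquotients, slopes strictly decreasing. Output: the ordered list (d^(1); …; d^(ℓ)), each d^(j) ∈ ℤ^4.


Barcode: M ≅ I[1,1]^2, I[1,4], I[2,4]^2, I[3,3]. HN layers by μ_θ (5 steps, strictly decreasing):
  μ^(1)=51; μ^(2)=25; μ^(3)=37/2; μ^(4)=-27; μ^(5)=-79

((0, 0, 1, 0); (2, 0, 0, 0); (0, 0, 3, 3); (1, 1, 0, 0); (0, 2, 0, 0))


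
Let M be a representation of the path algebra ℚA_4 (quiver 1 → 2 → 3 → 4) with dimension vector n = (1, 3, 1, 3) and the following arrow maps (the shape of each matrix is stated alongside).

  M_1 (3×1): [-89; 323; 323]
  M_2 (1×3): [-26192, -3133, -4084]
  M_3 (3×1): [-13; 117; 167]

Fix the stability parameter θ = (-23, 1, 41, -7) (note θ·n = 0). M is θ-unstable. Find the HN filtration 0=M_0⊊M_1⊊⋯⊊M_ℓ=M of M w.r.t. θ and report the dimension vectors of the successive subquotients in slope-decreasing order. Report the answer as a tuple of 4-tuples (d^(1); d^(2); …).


Interval decomposition of M: I[1,4], I[2,2]^2, I[4,4]^2.
HN type (ℓ=4): μ^(1)=17; μ^(2)=1; μ^(3)=-7; μ^(4)=-23

((0, 0, 1, 1); (0, 3, 0, 0); (0, 0, 0, 2); (1, 0, 0, 0))


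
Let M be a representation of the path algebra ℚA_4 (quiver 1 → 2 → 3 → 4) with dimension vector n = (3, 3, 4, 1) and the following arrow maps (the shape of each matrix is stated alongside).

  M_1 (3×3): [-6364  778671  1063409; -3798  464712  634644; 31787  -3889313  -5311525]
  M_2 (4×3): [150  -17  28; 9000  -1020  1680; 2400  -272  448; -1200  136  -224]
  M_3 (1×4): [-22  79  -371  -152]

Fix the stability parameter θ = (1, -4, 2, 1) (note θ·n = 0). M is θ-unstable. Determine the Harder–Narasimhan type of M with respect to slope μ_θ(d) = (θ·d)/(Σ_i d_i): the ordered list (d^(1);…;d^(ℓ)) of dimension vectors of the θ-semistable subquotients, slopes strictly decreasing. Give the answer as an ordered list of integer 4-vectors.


Interval decomposition of M: I[1,1], I[1,2], I[1,4], I[2,2], I[3,3]^3.
HN type (ℓ=5): μ^(1)=2; μ^(2)=3/2; μ^(3)=1; μ^(4)=-3/2; μ^(5)=-4

((0, 0, 3, 0); (0, 0, 1, 1); (1, 0, 0, 0); (2, 2, 0, 0); (0, 1, 0, 0))


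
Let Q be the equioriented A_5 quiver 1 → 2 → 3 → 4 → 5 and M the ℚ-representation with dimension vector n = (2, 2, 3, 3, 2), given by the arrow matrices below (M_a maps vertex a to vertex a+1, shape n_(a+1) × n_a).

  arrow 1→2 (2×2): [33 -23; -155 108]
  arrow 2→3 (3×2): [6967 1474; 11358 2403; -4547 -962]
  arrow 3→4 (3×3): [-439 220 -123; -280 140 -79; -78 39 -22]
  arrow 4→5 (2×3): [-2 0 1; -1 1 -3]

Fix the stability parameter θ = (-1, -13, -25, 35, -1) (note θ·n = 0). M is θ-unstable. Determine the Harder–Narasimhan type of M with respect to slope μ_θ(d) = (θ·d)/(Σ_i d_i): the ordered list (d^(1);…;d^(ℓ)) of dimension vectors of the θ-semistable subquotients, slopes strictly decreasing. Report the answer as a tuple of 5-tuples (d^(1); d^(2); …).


Barcode: M ≅ I[1,5]^2, I[3,4]. HN layers by μ_θ (4 steps, strictly decreasing):
  μ^(1)=35; μ^(2)=17; μ^(3)=-13; μ^(4)=-25

((0, 0, 0, 1, 0); (0, 0, 0, 2, 2); (2, 2, 2, 0, 0); (0, 0, 1, 0, 0))


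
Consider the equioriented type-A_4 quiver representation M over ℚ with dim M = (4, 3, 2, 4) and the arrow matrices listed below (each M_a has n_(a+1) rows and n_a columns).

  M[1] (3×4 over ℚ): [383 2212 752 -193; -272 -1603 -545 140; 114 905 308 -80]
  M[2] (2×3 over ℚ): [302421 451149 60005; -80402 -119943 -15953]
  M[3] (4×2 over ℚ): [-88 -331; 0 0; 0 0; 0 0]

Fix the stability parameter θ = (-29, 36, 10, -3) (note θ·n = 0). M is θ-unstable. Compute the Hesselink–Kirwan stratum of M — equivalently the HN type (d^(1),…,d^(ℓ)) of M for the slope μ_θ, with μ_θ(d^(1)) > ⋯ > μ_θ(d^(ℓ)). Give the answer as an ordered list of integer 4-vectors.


Interval decomposition of M: I[1,1], I[1,2], I[1,3], I[1,4], I[4,4]^3.
HN type (ℓ=5): μ^(1)=36; μ^(2)=23; μ^(3)=43/3; μ^(4)=-3; μ^(5)=-29

((0, 1, 0, 0); (0, 1, 1, 0); (0, 1, 1, 1); (0, 0, 0, 3); (4, 0, 0, 0))


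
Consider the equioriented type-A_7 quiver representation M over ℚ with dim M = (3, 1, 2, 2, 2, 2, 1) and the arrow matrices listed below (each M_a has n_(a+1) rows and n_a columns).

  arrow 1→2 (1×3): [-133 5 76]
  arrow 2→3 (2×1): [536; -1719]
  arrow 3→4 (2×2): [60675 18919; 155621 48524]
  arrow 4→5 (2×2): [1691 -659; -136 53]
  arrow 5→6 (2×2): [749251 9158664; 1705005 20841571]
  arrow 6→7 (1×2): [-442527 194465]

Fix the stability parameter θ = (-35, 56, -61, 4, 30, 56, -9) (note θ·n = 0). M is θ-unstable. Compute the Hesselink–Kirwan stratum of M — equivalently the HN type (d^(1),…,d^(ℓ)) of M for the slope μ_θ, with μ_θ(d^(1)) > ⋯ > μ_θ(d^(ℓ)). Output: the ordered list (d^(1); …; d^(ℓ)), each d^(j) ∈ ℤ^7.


Interval decomposition of M: I[1,1]^2, I[1,7], I[3,6].
HN type (ℓ=7): μ^(1)=56; μ^(2)=30; μ^(3)=77/3; μ^(4)=4; μ^(5)=-5/2; μ^(6)=-35; μ^(7)=-61

((0, 0, 0, 0, 0, 1, 0); (0, 0, 0, 0, 1, 0, 0); (0, 0, 0, 0, 1, 1, 1); (0, 0, 0, 2, 0, 0, 0); (0, 1, 1, 0, 0, 0, 0); (3, 0, 0, 0, 0, 0, 0); (0, 0, 1, 0, 0, 0, 0))


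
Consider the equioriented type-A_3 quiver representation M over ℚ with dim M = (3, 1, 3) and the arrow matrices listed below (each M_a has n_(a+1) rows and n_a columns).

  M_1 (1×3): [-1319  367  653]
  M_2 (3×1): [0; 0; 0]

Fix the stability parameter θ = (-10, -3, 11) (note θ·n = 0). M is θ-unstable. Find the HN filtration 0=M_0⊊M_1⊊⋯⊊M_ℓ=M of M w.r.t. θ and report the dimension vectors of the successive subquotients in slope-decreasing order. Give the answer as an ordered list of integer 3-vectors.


Via rank(M_{q-1}∘⋯∘M_p): M ≅ I[1,1]^2, I[1,2], I[3,3]^3.
μ_θ-semistable layers: μ^(1)=11; μ^(2)=-3; μ^(3)=-10

((0, 0, 3); (0, 1, 0); (3, 0, 0))


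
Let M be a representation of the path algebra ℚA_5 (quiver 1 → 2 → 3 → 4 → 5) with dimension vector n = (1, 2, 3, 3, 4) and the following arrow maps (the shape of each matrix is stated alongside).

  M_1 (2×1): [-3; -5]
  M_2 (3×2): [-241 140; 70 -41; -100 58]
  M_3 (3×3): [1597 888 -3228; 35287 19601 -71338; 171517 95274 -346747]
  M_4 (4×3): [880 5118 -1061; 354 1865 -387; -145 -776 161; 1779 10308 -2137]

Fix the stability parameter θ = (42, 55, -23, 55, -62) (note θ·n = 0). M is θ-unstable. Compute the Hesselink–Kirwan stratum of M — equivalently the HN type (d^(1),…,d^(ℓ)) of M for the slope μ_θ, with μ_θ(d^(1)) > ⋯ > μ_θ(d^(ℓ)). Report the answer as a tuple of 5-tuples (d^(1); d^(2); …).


Via rank(M_{q-1}∘⋯∘M_p): M ≅ I[1,5], I[2,5], I[3,5], I[5,5].
μ_θ-semistable layers: μ^(1)=67/5; μ^(2)=25/4; μ^(3)=-7/2; μ^(4)=-23; μ^(5)=-62

((1, 1, 1, 1, 1); (0, 1, 1, 1, 1); (0, 0, 0, 1, 1); (0, 0, 1, 0, 0); (0, 0, 0, 0, 1))


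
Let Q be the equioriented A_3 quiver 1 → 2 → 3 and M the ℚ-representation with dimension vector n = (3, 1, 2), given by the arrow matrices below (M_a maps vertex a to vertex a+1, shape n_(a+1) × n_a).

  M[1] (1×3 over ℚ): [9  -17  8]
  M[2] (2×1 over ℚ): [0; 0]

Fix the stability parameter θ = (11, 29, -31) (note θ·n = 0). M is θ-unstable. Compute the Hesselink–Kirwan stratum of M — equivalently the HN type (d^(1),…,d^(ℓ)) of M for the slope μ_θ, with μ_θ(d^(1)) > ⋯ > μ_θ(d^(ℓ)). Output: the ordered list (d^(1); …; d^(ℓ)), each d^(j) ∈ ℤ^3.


Via rank(M_{q-1}∘⋯∘M_p): M ≅ I[1,1]^2, I[1,2], I[3,3]^2.
μ_θ-semistable layers: μ^(1)=29; μ^(2)=11; μ^(3)=-31

((0, 1, 0); (3, 0, 0); (0, 0, 2))


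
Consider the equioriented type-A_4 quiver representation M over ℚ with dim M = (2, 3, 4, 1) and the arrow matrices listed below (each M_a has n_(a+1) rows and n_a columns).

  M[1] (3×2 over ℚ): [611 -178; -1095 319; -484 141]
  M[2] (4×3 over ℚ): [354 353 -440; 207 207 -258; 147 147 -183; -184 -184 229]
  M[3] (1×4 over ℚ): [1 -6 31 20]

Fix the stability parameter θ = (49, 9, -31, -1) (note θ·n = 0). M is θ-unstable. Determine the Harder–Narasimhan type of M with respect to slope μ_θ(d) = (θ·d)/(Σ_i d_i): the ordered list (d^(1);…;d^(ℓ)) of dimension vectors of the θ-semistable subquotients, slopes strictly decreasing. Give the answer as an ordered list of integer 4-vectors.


Interval decomposition of M: I[1,3], I[1,4], I[2,3], I[3,3].
HN type (ℓ=4): μ^(1)=9; μ^(2)=13/2; μ^(3)=-11; μ^(4)=-31

((1, 1, 1, 0); (1, 1, 1, 1); (0, 1, 1, 0); (0, 0, 1, 0))


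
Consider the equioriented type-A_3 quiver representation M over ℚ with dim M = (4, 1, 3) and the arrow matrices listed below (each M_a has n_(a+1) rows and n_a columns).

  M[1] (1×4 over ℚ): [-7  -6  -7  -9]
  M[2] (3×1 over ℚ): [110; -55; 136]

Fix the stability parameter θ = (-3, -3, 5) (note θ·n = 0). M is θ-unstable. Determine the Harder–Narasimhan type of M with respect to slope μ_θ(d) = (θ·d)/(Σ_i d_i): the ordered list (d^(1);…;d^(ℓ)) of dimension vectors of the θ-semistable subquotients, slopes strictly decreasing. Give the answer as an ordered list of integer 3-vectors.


Barcode: M ≅ I[1,1]^3, I[1,3], I[3,3]^2. HN layers by μ_θ (2 steps, strictly decreasing):
  μ^(1)=5; μ^(2)=-3

((0, 0, 3); (4, 1, 0))


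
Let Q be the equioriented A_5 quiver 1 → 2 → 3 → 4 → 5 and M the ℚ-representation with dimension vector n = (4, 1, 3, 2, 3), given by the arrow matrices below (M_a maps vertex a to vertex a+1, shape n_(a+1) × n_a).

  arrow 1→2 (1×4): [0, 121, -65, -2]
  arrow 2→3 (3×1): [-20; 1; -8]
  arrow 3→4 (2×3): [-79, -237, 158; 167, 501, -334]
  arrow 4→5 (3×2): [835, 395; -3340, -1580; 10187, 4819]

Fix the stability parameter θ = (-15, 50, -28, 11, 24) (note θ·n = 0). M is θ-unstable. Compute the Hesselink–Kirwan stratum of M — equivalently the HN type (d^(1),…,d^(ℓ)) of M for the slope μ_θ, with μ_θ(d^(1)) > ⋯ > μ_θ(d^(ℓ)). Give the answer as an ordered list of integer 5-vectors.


Interval decomposition of M: I[1,1]^3, I[1,4], I[3,3]^2, I[4,5], I[5,5]^2.
HN type (ℓ=4): μ^(1)=24; μ^(2)=11; μ^(3)=-15; μ^(4)=-28

((0, 0, 0, 0, 3); (0, 1, 1, 2, 0); (4, 0, 0, 0, 0); (0, 0, 2, 0, 0))


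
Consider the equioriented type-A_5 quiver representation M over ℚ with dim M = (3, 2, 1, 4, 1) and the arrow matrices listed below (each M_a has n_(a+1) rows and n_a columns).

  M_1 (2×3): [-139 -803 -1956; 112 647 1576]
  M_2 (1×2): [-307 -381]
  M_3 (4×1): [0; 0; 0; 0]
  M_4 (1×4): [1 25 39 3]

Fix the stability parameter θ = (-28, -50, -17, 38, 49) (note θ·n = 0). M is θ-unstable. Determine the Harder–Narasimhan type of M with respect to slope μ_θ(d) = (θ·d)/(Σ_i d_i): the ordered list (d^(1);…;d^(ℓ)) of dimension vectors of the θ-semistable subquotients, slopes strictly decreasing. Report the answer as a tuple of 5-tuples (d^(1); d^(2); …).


Via rank(M_{q-1}∘⋯∘M_p): M ≅ I[1,1], I[1,2], I[1,3], I[4,4]^3, I[4,5].
μ_θ-semistable layers: μ^(1)=49; μ^(2)=38; μ^(3)=-17; μ^(4)=-28; μ^(5)=-39

((0, 0, 0, 0, 1); (0, 0, 0, 4, 0); (0, 0, 1, 0, 0); (1, 0, 0, 0, 0); (2, 2, 0, 0, 0))


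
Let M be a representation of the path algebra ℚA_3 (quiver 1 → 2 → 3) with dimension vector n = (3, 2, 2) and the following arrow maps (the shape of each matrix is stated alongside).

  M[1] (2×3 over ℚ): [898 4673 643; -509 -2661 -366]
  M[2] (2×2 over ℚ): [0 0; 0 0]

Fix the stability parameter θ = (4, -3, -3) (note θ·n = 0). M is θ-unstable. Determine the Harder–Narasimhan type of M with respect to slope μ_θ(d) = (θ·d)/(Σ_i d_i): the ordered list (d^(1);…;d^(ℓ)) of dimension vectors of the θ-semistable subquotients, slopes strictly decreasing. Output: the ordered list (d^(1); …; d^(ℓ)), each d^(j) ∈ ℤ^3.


Barcode: M ≅ I[1,1], I[1,2]^2, I[3,3]^2. HN layers by μ_θ (3 steps, strictly decreasing):
  μ^(1)=4; μ^(2)=1/2; μ^(3)=-3

((1, 0, 0); (2, 2, 0); (0, 0, 2))


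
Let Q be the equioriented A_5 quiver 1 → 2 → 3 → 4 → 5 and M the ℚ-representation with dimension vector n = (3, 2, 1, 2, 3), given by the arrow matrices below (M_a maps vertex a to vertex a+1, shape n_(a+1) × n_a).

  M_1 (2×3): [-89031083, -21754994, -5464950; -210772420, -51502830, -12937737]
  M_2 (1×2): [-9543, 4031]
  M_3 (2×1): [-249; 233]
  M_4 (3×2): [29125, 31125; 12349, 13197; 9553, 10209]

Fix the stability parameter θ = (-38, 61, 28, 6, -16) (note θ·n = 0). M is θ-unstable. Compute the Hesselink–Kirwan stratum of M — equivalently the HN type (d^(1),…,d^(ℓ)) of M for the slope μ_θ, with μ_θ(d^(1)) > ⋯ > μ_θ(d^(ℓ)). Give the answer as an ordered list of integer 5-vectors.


Interval decomposition of M: I[1,1], I[1,2], I[1,4], I[4,5], I[5,5]^2.
HN type (ℓ=5): μ^(1)=61; μ^(2)=95/3; μ^(3)=-5; μ^(4)=-16; μ^(5)=-38

((0, 1, 0, 0, 0); (0, 1, 1, 1, 0); (0, 0, 0, 1, 1); (0, 0, 0, 0, 2); (3, 0, 0, 0, 0))


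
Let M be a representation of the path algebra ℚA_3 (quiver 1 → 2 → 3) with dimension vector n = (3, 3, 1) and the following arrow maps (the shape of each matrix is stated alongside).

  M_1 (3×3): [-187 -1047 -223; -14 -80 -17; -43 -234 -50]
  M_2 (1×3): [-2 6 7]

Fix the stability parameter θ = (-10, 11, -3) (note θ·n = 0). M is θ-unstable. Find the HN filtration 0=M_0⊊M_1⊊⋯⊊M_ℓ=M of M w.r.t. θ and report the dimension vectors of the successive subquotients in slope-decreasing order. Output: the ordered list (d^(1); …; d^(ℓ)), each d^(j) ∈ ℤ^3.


Interval decomposition of M: I[1,2]^2, I[1,3].
HN type (ℓ=3): μ^(1)=11; μ^(2)=4; μ^(3)=-10

((0, 2, 0); (0, 1, 1); (3, 0, 0))


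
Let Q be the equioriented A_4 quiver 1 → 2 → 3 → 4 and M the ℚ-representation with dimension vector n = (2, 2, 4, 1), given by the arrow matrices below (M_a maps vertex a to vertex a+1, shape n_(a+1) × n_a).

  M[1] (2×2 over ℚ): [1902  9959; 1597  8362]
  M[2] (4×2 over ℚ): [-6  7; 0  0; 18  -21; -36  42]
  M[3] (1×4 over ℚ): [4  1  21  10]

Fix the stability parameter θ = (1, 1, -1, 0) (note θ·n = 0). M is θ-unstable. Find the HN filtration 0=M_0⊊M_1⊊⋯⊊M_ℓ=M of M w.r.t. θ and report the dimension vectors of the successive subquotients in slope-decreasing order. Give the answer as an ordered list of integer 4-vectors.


Interval decomposition of M: I[1,2], I[1,4], I[3,3]^3.
HN type (ℓ=3): μ^(1)=1; μ^(2)=1/4; μ^(3)=-1

((1, 1, 0, 0); (1, 1, 1, 1); (0, 0, 3, 0))


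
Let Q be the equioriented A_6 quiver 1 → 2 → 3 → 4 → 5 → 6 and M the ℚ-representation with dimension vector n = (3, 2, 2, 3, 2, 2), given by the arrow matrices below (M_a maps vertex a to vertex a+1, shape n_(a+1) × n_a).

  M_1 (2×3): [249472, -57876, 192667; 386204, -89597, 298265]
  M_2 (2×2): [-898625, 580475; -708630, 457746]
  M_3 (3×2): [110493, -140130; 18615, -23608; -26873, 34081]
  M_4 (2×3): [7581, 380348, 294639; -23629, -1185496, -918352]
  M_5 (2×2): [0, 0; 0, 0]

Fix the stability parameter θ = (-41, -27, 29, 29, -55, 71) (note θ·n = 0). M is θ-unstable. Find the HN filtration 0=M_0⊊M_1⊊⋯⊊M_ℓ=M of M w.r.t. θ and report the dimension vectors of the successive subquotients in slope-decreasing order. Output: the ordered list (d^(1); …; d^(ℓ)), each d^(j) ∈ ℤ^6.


Interval decomposition of M: I[1,1], I[1,2], I[1,5], I[3,5], I[4,4], I[6,6]^2.
HN type (ℓ=5): μ^(1)=71; μ^(2)=29; μ^(3)=1; μ^(4)=-27; μ^(5)=-41

((0, 0, 0, 0, 0, 2); (0, 0, 0, 1, 0, 0); (0, 0, 2, 2, 2, 0); (0, 2, 0, 0, 0, 0); (3, 0, 0, 0, 0, 0))


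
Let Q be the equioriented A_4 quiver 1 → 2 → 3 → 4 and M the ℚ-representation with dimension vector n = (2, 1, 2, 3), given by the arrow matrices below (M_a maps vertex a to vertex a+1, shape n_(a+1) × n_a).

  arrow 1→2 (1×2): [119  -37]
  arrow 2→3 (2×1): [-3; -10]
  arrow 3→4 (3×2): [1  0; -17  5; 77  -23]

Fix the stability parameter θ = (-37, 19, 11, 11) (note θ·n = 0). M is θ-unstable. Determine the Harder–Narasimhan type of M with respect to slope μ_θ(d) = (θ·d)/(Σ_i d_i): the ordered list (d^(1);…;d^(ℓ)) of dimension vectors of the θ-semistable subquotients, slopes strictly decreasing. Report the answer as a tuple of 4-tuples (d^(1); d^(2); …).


Interval decomposition of M: I[1,1], I[1,4], I[3,4], I[4,4].
HN type (ℓ=3): μ^(1)=41/3; μ^(2)=11; μ^(3)=-37

((0, 1, 1, 1); (0, 0, 1, 2); (2, 0, 0, 0))


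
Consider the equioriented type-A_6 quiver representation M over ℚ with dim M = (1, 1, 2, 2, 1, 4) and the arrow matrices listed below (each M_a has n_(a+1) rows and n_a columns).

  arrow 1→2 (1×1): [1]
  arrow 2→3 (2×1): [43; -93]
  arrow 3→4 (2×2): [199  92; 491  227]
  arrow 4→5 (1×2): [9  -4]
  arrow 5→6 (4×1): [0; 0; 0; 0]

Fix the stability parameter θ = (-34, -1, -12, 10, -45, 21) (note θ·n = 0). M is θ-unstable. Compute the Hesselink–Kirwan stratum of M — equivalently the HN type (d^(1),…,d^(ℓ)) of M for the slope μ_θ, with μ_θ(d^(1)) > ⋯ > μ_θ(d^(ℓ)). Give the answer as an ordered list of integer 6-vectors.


Interval decomposition of M: I[1,5], I[3,4], I[6,6]^4.
HN type (ℓ=4): μ^(1)=21; μ^(2)=10; μ^(3)=-12; μ^(4)=-34

((0, 0, 0, 0, 0, 4); (0, 0, 0, 1, 0, 0); (0, 1, 2, 1, 1, 0); (1, 0, 0, 0, 0, 0))


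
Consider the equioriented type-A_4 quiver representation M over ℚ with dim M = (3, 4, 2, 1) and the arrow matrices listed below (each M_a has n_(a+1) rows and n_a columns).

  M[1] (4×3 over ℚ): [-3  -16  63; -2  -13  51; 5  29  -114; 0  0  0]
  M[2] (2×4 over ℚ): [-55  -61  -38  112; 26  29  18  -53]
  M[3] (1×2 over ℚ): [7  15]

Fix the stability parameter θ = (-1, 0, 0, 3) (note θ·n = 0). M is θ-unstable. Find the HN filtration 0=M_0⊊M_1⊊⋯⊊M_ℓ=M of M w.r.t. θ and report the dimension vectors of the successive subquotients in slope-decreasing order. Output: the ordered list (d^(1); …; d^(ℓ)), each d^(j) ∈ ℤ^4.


Via rank(M_{q-1}∘⋯∘M_p): M ≅ I[1,1], I[1,3], I[1,4], I[2,2]^2.
μ_θ-semistable layers: μ^(1)=3; μ^(2)=0; μ^(3)=-1

((0, 0, 0, 1); (0, 4, 2, 0); (3, 0, 0, 0))


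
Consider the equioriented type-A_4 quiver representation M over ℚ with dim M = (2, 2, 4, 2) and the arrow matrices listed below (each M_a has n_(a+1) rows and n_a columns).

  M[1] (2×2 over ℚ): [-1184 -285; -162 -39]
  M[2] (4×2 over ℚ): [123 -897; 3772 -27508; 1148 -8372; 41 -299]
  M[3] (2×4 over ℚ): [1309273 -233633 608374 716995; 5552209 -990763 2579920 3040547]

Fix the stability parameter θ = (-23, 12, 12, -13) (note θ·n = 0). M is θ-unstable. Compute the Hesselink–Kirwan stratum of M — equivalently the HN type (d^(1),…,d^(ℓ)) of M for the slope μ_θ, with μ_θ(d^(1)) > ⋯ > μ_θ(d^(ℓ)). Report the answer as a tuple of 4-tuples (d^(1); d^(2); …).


Via rank(M_{q-1}∘⋯∘M_p): M ≅ I[1,2], I[1,4], I[3,3]^2, I[3,4].
μ_θ-semistable layers: μ^(1)=12; μ^(2)=11/3; μ^(3)=-1/2; μ^(4)=-23

((0, 1, 2, 0); (0, 1, 1, 1); (0, 0, 1, 1); (2, 0, 0, 0))


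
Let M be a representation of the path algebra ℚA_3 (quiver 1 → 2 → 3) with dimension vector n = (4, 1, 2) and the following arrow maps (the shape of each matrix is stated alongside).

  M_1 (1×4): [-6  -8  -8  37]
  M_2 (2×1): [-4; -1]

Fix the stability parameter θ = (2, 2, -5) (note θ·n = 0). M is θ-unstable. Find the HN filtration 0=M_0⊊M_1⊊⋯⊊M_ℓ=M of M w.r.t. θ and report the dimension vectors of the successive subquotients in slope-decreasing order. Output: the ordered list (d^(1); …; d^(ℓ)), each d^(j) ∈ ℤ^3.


Barcode: M ≅ I[1,1]^3, I[1,3], I[3,3]. HN layers by μ_θ (3 steps, strictly decreasing):
  μ^(1)=2; μ^(2)=-1/3; μ^(3)=-5

((3, 0, 0); (1, 1, 1); (0, 0, 1))


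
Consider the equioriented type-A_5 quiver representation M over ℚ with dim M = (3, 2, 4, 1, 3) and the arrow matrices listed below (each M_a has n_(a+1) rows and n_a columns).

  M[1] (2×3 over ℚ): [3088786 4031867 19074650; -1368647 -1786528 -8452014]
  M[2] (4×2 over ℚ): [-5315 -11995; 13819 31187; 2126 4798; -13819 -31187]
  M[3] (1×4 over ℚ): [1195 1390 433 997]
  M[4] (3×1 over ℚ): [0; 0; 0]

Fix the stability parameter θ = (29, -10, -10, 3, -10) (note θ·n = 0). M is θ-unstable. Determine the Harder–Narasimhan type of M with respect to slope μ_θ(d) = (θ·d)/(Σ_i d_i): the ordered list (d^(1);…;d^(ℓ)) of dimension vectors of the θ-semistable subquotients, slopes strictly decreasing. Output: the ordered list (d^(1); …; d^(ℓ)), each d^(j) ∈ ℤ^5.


Via rank(M_{q-1}∘⋯∘M_p): M ≅ I[1,1], I[1,2], I[1,3], I[3,3]^2, I[3,4], I[5,5]^3.
μ_θ-semistable layers: μ^(1)=29; μ^(2)=19/2; μ^(3)=3; μ^(4)=-10

((1, 0, 0, 0, 0); (1, 1, 0, 0, 0); (1, 1, 1, 1, 0); (0, 0, 3, 0, 3))


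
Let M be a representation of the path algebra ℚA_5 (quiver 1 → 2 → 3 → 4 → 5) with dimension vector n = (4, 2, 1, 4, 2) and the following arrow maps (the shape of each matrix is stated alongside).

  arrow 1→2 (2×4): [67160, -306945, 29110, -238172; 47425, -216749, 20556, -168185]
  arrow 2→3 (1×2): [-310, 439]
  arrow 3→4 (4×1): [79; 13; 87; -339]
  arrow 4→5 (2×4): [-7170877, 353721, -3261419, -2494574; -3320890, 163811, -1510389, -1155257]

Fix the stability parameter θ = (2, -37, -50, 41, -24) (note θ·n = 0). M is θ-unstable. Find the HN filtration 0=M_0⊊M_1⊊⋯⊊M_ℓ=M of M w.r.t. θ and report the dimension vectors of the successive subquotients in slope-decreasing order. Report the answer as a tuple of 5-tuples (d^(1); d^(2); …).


Barcode: M ≅ I[1,1]^2, I[1,2], I[1,5], I[4,4]^2, I[4,5]. HN layers by μ_θ (5 steps, strictly decreasing):
  μ^(1)=41; μ^(2)=17/2; μ^(3)=2; μ^(4)=-35/2; μ^(5)=-85/3

((0, 0, 0, 2, 0); (0, 0, 0, 2, 2); (2, 0, 0, 0, 0); (1, 1, 0, 0, 0); (1, 1, 1, 0, 0))


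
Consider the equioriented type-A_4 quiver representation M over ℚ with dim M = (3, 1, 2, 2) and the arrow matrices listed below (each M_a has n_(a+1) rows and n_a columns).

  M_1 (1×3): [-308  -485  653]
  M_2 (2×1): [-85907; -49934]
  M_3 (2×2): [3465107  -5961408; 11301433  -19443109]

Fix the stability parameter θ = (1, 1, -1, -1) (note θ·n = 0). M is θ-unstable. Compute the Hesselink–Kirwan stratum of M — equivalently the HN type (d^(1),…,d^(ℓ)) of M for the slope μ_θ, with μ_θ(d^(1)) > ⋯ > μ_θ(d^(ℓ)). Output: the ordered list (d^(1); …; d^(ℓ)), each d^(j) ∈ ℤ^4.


Barcode: M ≅ I[1,1]^2, I[1,4], I[3,4]. HN layers by μ_θ (3 steps, strictly decreasing):
  μ^(1)=1; μ^(2)=0; μ^(3)=-1

((2, 0, 0, 0); (1, 1, 1, 1); (0, 0, 1, 1))


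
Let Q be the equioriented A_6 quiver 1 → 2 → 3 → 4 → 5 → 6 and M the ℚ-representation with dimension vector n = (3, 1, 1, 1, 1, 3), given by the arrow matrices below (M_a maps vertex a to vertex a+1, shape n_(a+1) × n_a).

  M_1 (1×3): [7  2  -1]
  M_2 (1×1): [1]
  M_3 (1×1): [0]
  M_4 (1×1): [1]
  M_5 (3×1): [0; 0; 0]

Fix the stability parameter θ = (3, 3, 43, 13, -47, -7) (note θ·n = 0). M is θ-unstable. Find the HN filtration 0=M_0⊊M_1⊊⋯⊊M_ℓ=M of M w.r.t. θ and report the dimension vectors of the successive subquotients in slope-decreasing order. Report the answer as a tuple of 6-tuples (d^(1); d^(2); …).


Via rank(M_{q-1}∘⋯∘M_p): M ≅ I[1,1]^2, I[1,3], I[4,5], I[6,6]^3.
μ_θ-semistable layers: μ^(1)=43; μ^(2)=3; μ^(3)=-7; μ^(4)=-17

((0, 0, 1, 0, 0, 0); (3, 1, 0, 0, 0, 0); (0, 0, 0, 0, 0, 3); (0, 0, 0, 1, 1, 0))


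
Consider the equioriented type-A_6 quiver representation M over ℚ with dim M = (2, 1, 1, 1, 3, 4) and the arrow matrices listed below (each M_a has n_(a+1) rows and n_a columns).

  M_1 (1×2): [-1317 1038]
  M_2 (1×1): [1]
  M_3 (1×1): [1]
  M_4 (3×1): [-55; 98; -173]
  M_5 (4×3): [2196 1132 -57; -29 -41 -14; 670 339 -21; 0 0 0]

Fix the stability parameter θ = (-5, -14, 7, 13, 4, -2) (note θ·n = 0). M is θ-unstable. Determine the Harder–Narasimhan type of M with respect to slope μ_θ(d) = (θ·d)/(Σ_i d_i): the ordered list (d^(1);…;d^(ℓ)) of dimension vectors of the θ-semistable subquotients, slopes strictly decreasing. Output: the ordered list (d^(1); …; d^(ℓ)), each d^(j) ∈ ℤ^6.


Barcode: M ≅ I[1,1], I[1,6], I[5,6]^2, I[6,6]. HN layers by μ_θ (5 steps, strictly decreasing):
  μ^(1)=11/2; μ^(2)=1; μ^(3)=-2; μ^(4)=-5; μ^(5)=-19/2

((0, 0, 1, 1, 1, 1); (0, 0, 0, 0, 2, 2); (0, 0, 0, 0, 0, 1); (1, 0, 0, 0, 0, 0); (1, 1, 0, 0, 0, 0))


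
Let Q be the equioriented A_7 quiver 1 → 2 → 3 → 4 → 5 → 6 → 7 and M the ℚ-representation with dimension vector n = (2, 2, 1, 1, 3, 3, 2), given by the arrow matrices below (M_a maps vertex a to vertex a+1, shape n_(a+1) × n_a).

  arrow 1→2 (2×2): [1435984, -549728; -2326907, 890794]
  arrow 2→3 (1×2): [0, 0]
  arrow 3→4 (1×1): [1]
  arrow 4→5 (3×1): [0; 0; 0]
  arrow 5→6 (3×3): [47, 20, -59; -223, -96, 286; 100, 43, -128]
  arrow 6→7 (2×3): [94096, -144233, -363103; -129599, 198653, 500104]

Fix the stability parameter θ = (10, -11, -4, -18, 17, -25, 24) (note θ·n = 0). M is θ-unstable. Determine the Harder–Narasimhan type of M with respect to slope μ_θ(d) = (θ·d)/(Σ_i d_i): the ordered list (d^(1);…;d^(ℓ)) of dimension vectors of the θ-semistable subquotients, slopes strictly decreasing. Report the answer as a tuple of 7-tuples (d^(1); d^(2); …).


Barcode: M ≅ I[1,1], I[1,2], I[2,2], I[3,4], I[5,6], I[5,7]^2. HN layers by μ_θ (5 steps, strictly decreasing):
  μ^(1)=24; μ^(2)=10; μ^(3)=-1/2; μ^(4)=-4; μ^(5)=-11

((0, 0, 0, 0, 0, 0, 2); (1, 0, 0, 0, 0, 0, 0); (1, 1, 0, 0, 0, 0, 0); (0, 0, 0, 0, 3, 3, 0); (0, 1, 1, 1, 0, 0, 0))


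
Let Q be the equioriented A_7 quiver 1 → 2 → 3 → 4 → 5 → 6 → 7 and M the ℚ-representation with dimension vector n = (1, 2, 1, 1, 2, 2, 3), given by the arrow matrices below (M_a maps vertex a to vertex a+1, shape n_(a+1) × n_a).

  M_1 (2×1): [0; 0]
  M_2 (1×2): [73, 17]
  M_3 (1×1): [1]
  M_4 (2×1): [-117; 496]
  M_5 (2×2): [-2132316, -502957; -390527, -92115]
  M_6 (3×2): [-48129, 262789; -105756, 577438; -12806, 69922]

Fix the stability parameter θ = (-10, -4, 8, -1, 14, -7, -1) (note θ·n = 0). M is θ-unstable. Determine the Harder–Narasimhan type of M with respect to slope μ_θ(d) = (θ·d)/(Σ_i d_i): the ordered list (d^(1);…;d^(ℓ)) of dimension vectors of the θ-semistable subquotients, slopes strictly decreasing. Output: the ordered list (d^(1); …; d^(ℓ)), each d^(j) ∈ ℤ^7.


Barcode: M ≅ I[1,1], I[2,2], I[2,7], I[5,7], I[7,7]. HN layers by μ_θ (5 steps, strictly decreasing):
  μ^(1)=13/5; μ^(2)=2; μ^(3)=-1; μ^(4)=-4; μ^(5)=-10

((0, 0, 1, 1, 1, 1, 1); (0, 0, 0, 0, 1, 1, 1); (0, 0, 0, 0, 0, 0, 1); (0, 2, 0, 0, 0, 0, 0); (1, 0, 0, 0, 0, 0, 0))


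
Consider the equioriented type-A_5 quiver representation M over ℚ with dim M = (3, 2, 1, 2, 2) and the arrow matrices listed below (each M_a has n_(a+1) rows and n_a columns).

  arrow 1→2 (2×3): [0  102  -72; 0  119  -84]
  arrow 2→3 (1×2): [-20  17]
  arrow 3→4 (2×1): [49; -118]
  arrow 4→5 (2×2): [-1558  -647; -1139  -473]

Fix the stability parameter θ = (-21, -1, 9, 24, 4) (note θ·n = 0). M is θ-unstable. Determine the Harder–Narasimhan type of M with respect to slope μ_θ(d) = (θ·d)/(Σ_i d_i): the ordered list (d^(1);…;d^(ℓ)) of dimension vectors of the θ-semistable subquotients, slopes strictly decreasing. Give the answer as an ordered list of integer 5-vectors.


Via rank(M_{q-1}∘⋯∘M_p): M ≅ I[1,1]^2, I[1,5], I[2,2], I[4,5].
μ_θ-semistable layers: μ^(1)=14; μ^(2)=9; μ^(3)=-1; μ^(4)=-21

((0, 0, 0, 2, 2); (0, 0, 1, 0, 0); (0, 2, 0, 0, 0); (3, 0, 0, 0, 0))


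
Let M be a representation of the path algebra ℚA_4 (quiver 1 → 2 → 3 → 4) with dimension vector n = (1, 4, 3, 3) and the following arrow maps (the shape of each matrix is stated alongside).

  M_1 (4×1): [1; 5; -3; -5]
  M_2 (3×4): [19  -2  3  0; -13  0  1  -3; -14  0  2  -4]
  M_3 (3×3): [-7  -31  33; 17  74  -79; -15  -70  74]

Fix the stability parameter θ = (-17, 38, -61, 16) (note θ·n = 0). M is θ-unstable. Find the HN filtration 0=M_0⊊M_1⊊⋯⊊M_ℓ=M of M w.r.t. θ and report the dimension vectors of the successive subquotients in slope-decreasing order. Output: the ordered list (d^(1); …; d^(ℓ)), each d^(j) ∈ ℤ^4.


Barcode: M ≅ I[1,4], I[2,2], I[2,4]^2. HN layers by μ_θ (4 steps, strictly decreasing):
  μ^(1)=38; μ^(2)=16; μ^(3)=-23/2; μ^(4)=-17

((0, 1, 0, 0); (0, 0, 0, 3); (0, 3, 3, 0); (1, 0, 0, 0))
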